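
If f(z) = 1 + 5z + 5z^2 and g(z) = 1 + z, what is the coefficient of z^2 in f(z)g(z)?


Step 1: z^2 term in f*g comes from: (1)*(0) + (5z)*(z) + (5z^2)*(1)
Step 2: = 0 + 5 + 5
Step 3: = 10

10


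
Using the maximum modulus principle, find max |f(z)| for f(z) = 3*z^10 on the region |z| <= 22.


Step 1: On |z| = 22, |f(z)| = 3 * |z|^10 = 3 * 22^10
Step 2: By maximum modulus principle, maximum is on boundary.
Step 3: Maximum = 3 * 26559922791424 = 79679768374272

79679768374272


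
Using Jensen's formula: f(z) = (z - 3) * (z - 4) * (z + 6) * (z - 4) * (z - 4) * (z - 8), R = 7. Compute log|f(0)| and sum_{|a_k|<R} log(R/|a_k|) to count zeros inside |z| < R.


Jensen's formula: (1/2pi)*integral log|f(Re^it)|dt = log|f(0)| + sum_{|a_k|<R} log(R/|a_k|)
Step 1: f(0) = (-3) * (-4) * 6 * (-4) * (-4) * (-8) = -9216
Step 2: log|f(0)| = log|3| + log|4| + log|-6| + log|4| + log|4| + log|8| = 9.1287
Step 3: Zeros inside |z| < 7: 3, 4, -6, 4, 4
Step 4: Jensen sum = log(7/3) + log(7/4) + log(7/6) + log(7/4) + log(7/4) = 2.6803
Step 5: n(R) = number of terms in the Jensen sum = count of zeros inside |z| < 7 = 5

5


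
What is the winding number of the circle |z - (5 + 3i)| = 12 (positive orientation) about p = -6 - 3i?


Step 1: Center c = (5, 3), radius = 12
Step 2: |p - c|^2 = (-11)^2 + (-6)^2 = 157
Step 3: r^2 = 144
Step 4: |p-c| > r so winding number = 0

0


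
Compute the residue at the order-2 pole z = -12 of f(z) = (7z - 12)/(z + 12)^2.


Step 1: Pole of order 2 at z = -12
Step 2: Res = lim d/dz [(z + 12)^2 * f(z)] as z -> -12
Step 3: (z + 12)^2 * f(z) = 7z - 12
Step 4: d/dz[7z - 12] = 7

7


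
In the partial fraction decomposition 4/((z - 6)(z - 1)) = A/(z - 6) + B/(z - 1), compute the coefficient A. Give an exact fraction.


Step 1: Multiply both sides by (z - 6) and set z = 6
Step 2: A = 4 / (6 - 1)
Step 3: A = 4 / 5
Step 4: A = 4/5

4/5


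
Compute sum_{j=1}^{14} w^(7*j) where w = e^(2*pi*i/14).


Step 1: The sum sum_{j=1}^{n} w^(k*j) equals n if n | k, else 0.
Step 2: Here n = 14, k = 7
Step 3: Does n divide k? 14 | 7 -> False
Step 4: Sum = 0

0


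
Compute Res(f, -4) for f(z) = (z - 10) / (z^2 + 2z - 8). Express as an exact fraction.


Step 1: Q(z) = z^2 + 2z - 8 = (z + 4)(z - 2)
Step 2: Q'(z) = 2z + 2
Step 3: Q'(-4) = -6, P(-4) = -14
Step 4: Res = P(-4)/Q'(-4) = -14/(-6) = 7/3

7/3


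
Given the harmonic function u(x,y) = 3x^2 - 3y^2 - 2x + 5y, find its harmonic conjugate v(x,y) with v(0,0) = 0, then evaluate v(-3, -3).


Step 1: v_x = -u_y = 6y - 5
Step 2: v_y = u_x = 6x - 2
Step 3: v = 6xy - 5x - 2y + C
Step 4: v(0,0) = 0 => C = 0
Step 5: v(-3, -3) = 75

75


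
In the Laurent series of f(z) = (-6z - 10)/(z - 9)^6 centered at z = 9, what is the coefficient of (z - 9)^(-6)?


Step 1: Write the numerator in powers of (z - 9): -6z - 10 = -6(z - 9) + (-6*9 - 10) = -6(z - 9) - 64
Step 2: Divide by (z - 9)^6: f(z) = -64(z - 9)^(-6) - 6(z - 9)^(-5)
Step 3: This finite sum is the Laurent series of f about z = 9.
Step 4: Coefficient of (z - 9)^(-6) = -6*9 - 10 = -64

-64


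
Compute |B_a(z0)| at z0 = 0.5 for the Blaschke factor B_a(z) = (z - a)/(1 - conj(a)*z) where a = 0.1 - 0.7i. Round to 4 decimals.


Step 1: Numerator z0 - a = 0.5 - (0.1 - 0.7i) = 0.4 + 0.7i
Step 2: Denominator 1 - conj(a)*z0 = 1 - (0.1 + 0.7i)*0.5 = 0.95 - 0.35i
Step 3: |z0 - a|^2 = 0.4^2 + 0.7^2 = 0.65; |1 - conj(a)*z0|^2 = 0.95^2 + (-0.35)^2 = 1.025
Step 4: |B_a(0.5)| = sqrt(0.65 / 1.025) = sqrt(0.634146)
Step 5: = 0.7963

0.7963


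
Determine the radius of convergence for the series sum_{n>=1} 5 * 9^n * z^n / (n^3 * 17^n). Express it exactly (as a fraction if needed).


Step 1: General term a_n = 5 * 9^n / (n^3 * 17^n)
Step 2: By the root test, |a_n|^(1/n) = 5^(1/n) * 9 / (n^(3/n) * 17) -> 9/17 as n -> infinity (since 5^(1/n) -> 1 and n^(3/n) -> 1)
Step 3: R = 1/lim|a_n|^(1/n) = 17/9

17/9


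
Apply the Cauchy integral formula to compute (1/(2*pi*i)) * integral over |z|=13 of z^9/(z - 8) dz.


Step 1: f(z) = z^9, a = 8 is inside |z| = 13
Step 2: By Cauchy integral formula: (1/(2pi*i)) * integral = f(a)
Step 3: f(8) = 8^9 = 134217728

134217728


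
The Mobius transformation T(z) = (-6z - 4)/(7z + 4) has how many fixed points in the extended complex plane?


Step 1: Fixed points satisfy T(z) = z
Step 2: 7z^2 + 10z + 4 = 0
Step 3: Discriminant = 10^2 - 4*7*4 = -12
Step 4: Number of fixed points = 2

2


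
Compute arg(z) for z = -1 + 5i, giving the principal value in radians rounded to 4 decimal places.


Step 1: z = -1 + 5i
Step 2: arg(z) = atan2(5, -1)
Step 3: arg(z) = 1.7682

1.7682


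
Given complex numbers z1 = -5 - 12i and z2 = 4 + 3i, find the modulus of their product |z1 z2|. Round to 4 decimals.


Step 1: |z1| = sqrt((-5)^2 + (-12)^2) = sqrt(169)
Step 2: |z2| = sqrt(4^2 + 3^2) = sqrt(25)
Step 3: |z1*z2| = |z1|*|z2| = sqrt(169) * sqrt(25) = sqrt(169 * 25) = sqrt(4225)
Step 4: = 65.0

65.0


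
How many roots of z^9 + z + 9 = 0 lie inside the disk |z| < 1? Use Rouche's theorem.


Step 1: On |z| = 1 the three terms have sizes |z^9| = 1^9 = 1, |z| = 1, |9| = 9
Step 2: The dominant term is g(z) = 9; let h(z) = z^9 + z so f = g + h
Step 3: On |z| = 1: |g| = 9 and |h| <= 1 + 1 = 2
Step 4: Since 9 > 2, |h| < |g| on |z| = 1, so by Rouche f has the same number of zeros as g inside |z| < 1
Step 5: g(z) = 9 is a nonzero constant with no zeros inside |z| < 1. Answer = 0

0


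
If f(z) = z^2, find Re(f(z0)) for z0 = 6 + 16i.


Step 1: z0 = 6 + 16i
Step 2: z0^2 = 6^2 - 16^2 + 192i
Step 3: real part = 36 - 256 = -220

-220


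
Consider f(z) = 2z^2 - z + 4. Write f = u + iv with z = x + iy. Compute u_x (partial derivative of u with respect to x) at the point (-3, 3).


Step 1: f(z) = 2(x+iy)^2 - (x+iy) + 4
Step 2: u = 2(x^2 - y^2) - x + 4
Step 3: u_x = 4x - 1
Step 4: At (-3, 3): u_x = -12 - 1 = -13

-13


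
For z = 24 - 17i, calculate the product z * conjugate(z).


Step 1: conj(z) = 24 + 17i
Step 2: z * conj(z) = 24^2 + (-17)^2
Step 3: = 576 + 289 = 865

865


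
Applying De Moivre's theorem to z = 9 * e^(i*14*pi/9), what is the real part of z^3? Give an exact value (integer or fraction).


Step 1: By De Moivre's theorem, z^3 = 9^3 * e^(i*3*14*pi/9) = 729 * (cos(14*pi/3) + i*sin(14*pi/3))
Step 2: |z|^3 = 9^3 = 729
Step 3: Reduce the angle mod 2*pi: 14*pi/3 - 4*pi = 2*pi/3
Step 4: cos(2*pi/3) = -1/2
Step 5: Re(z^3) = 729 * (-1/2) = -729/2

-729/2


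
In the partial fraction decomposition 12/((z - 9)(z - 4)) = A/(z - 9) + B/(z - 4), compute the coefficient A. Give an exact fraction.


Step 1: Multiply both sides by (z - 9) and set z = 9
Step 2: A = 12 / (9 - 4)
Step 3: A = 12 / 5
Step 4: A = 12/5

12/5


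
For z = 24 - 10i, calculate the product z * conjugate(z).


Step 1: conj(z) = 24 + 10i
Step 2: z * conj(z) = 24^2 + (-10)^2
Step 3: = 576 + 100 = 676

676


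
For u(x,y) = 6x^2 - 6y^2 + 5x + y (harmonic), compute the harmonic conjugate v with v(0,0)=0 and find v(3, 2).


Step 1: v_x = -u_y = 12y - 1
Step 2: v_y = u_x = 12x + 5
Step 3: v = 12xy - x + 5y + C
Step 4: v(0,0) = 0 => C = 0
Step 5: v(3, 2) = 79

79


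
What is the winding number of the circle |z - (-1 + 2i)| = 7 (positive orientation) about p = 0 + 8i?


Step 1: Center c = (-1, 2), radius = 7
Step 2: |p - c|^2 = 1^2 + 6^2 = 37
Step 3: r^2 = 49
Step 4: |p-c| < r so winding number = 1

1


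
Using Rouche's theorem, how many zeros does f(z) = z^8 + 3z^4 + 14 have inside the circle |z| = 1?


Step 1: On |z| = 1 the three terms have sizes |z^8| = 1^8 = 1, |3z^4| = 3*1^4 = 3, |14| = 14
Step 2: The dominant term is g(z) = 14; let h(z) = z^8 + 3z^4 so f = g + h
Step 3: On |z| = 1: |g| = 14 and |h| <= 1 + 3 = 4
Step 4: Since 14 > 4, |h| < |g| on |z| = 1, so by Rouche f has the same number of zeros as g inside |z| < 1
Step 5: g(z) = 14 is a nonzero constant with no zeros inside |z| < 1. Answer = 0

0


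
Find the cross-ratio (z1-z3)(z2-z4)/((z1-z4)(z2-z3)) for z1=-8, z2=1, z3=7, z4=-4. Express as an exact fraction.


Step 1: (z1-z3)(z2-z4) = (-15) * 5 = -75
Step 2: (z1-z4)(z2-z3) = (-4) * (-6) = 24
Step 3: Cross-ratio = -75/24 = -25/8

-25/8


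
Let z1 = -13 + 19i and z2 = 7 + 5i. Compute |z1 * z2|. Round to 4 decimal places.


Step 1: |z1| = sqrt((-13)^2 + 19^2) = sqrt(530)
Step 2: |z2| = sqrt(7^2 + 5^2) = sqrt(74)
Step 3: |z1*z2| = |z1|*|z2| = sqrt(530) * sqrt(74) = sqrt(530 * 74) = sqrt(39220)
Step 4: = 198.0404

198.0404


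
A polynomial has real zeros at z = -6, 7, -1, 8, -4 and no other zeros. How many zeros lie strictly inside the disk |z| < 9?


Step 1: Check each root:
  z = -6: |-6| = 6 < 9
  z = 7: |7| = 7 < 9
  z = -1: |-1| = 1 < 9
  z = 8: |8| = 8 < 9
  z = -4: |-4| = 4 < 9
Step 2: Count = 5

5


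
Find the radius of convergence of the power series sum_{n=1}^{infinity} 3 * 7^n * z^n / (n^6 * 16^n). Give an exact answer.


Step 1: General term a_n = 3 * 7^n / (n^6 * 16^n)
Step 2: By the root test, |a_n|^(1/n) = 3^(1/n) * 7 / (n^(6/n) * 16) -> 7/16 as n -> infinity (since 3^(1/n) -> 1 and n^(6/n) -> 1)
Step 3: R = 1/lim|a_n|^(1/n) = 16/7

16/7


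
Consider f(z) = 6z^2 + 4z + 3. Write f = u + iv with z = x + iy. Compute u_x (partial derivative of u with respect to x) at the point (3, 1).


Step 1: f(z) = 6(x+iy)^2 + 4(x+iy) + 3
Step 2: u = 6(x^2 - y^2) + 4x + 3
Step 3: u_x = 12x + 4
Step 4: At (3, 1): u_x = 36 + 4 = 40

40


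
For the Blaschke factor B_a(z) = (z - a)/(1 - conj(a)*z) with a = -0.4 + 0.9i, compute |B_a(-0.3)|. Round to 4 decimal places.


Step 1: Numerator z0 - a = -0.3 - (-0.4 + 0.9i) = 0.1 - 0.9i
Step 2: Denominator 1 - conj(a)*z0 = 1 - (-0.4 - 0.9i)*(-0.3) = 0.88 - 0.27i
Step 3: |z0 - a|^2 = 0.1^2 + (-0.9)^2 = 0.82; |1 - conj(a)*z0|^2 = 0.88^2 + (-0.27)^2 = 0.8473
Step 4: |B_a(-0.3)| = sqrt(0.82 / 0.8473) = sqrt(0.96778)
Step 5: = 0.9838

0.9838


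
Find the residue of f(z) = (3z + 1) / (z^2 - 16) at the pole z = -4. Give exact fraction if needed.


Step 1: Q(z) = z^2 - 16 = (z + 4)(z - 4)
Step 2: Q'(z) = 2z
Step 3: Q'(-4) = -8, P(-4) = -11
Step 4: Res = P(-4)/Q'(-4) = -11/(-8) = 11/8

11/8


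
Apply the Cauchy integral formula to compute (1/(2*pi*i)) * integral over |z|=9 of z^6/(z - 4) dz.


Step 1: f(z) = z^6, a = 4 is inside |z| = 9
Step 2: By Cauchy integral formula: (1/(2pi*i)) * integral = f(a)
Step 3: f(4) = 4^6 = 4096

4096


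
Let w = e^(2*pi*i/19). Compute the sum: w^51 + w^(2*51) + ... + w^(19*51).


Step 1: The sum sum_{j=1}^{n} w^(k*j) equals n if n | k, else 0.
Step 2: Here n = 19, k = 51
Step 3: Does n divide k? 19 | 51 -> False
Step 4: Sum = 0

0


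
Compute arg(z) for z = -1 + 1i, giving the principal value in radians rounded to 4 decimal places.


Step 1: z = -1 + 1i
Step 2: arg(z) = atan2(1, -1)
Step 3: arg(z) = 2.3562

2.3562


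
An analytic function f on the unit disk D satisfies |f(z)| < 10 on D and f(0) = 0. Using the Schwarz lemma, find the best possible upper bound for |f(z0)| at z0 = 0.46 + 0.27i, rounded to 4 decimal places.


Step 1: g = f/10 maps D -> D with g(0) = 0, so by the Schwarz lemma |g(z)| <= |z|, i.e. |f(z)| <= 10|z|; this is sharp (f(z) = 10z).
Step 2: |z0|^2 = 0.46^2 + 0.27^2 = 0.2845
Step 3: |z0| = sqrt(0.2845) = 0.533385
Step 4: Best bound = 10 * |z0| = 10 * 0.533385 = 5.3339

5.3339


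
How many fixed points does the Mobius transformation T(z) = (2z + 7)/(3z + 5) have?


Step 1: Fixed points satisfy T(z) = z
Step 2: 3z^2 + 3z - 7 = 0
Step 3: Discriminant = 3^2 - 4*3*(-7) = 93
Step 4: Number of fixed points = 2

2


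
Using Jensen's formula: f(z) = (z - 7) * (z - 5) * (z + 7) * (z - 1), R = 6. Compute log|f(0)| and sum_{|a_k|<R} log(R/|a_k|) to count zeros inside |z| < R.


Jensen's formula: (1/2pi)*integral log|f(Re^it)|dt = log|f(0)| + sum_{|a_k|<R} log(R/|a_k|)
Step 1: f(0) = (-7) * (-5) * 7 * (-1) = -245
Step 2: log|f(0)| = log|7| + log|5| + log|-7| + log|1| = 5.5013
Step 3: Zeros inside |z| < 6: 5, 1
Step 4: Jensen sum = log(6/5) + log(6/1) = 1.9741
Step 5: n(R) = number of terms in the Jensen sum = count of zeros inside |z| < 6 = 2

2


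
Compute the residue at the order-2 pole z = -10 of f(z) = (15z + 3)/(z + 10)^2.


Step 1: Pole of order 2 at z = -10
Step 2: Res = lim d/dz [(z + 10)^2 * f(z)] as z -> -10
Step 3: (z + 10)^2 * f(z) = 15z + 3
Step 4: d/dz[15z + 3] = 15

15


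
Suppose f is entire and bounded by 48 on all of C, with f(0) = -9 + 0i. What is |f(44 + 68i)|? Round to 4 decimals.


Step 1: By Liouville's theorem, a bounded entire function is constant.
Step 2: f(z) = f(0) = -9 + 0i for all z.
Step 3: |f(w)| = |-9 + 0i| = sqrt(81 + 0)
Step 4: = 9.0

9.0


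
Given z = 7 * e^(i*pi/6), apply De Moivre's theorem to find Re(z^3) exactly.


Step 1: By De Moivre's theorem, z^3 = 7^3 * e^(i*3*pi/6) = 343 * (cos(pi/2) + i*sin(pi/2))
Step 2: |z|^3 = 7^3 = 343
Step 3: The angle pi/2 already lies in [0, 2*pi)
Step 4: cos(pi/2) = 0
Step 5: Re(z^3) = 343 * 0 = 0

0


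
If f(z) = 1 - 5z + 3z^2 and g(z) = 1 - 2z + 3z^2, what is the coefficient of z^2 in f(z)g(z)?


Step 1: z^2 term in f*g comes from: (1)*(3z^2) + (-5z)*(-2z) + (3z^2)*(1)
Step 2: = 3 + 10 + 3
Step 3: = 16

16


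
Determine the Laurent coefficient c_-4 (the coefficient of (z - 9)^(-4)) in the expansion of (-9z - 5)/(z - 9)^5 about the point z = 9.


Step 1: Write the numerator in powers of (z - 9): -9z - 5 = -9(z - 9) + (-9*9 - 5) = -9(z - 9) - 86
Step 2: Divide by (z - 9)^5: f(z) = -86(z - 9)^(-5) - 9(z - 9)^(-4)
Step 3: This finite sum is the Laurent series of f about z = 9.
Step 4: Coefficient of (z - 9)^(-4) = coefficient of (z - 9) in the re-centred numerator = -9

-9


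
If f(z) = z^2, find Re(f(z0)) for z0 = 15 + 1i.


Step 1: z0 = 15 + 1i
Step 2: z0^2 = 15^2 - 1^2 + 30i
Step 3: real part = 225 - 1 = 224

224


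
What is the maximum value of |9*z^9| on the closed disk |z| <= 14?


Step 1: On |z| = 14, |f(z)| = 9 * |z|^9 = 9 * 14^9
Step 2: By maximum modulus principle, maximum is on boundary.
Step 3: Maximum = 9 * 20661046784 = 185949421056

185949421056


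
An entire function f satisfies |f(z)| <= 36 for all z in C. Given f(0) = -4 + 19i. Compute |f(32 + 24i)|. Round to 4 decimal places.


Step 1: By Liouville's theorem, a bounded entire function is constant.
Step 2: f(z) = f(0) = -4 + 19i for all z.
Step 3: |f(w)| = |-4 + 19i| = sqrt(16 + 361)
Step 4: = 19.4165

19.4165


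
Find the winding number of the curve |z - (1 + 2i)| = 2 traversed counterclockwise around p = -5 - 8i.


Step 1: Center c = (1, 2), radius = 2
Step 2: |p - c|^2 = (-6)^2 + (-10)^2 = 136
Step 3: r^2 = 4
Step 4: |p-c| > r so winding number = 0

0


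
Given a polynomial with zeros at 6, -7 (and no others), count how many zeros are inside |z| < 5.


Step 1: Check each root:
  z = 6: |6| = 6 >= 5
  z = -7: |-7| = 7 >= 5
Step 2: Count = 0

0


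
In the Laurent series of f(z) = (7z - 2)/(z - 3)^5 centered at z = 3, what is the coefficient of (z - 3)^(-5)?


Step 1: Write the numerator in powers of (z - 3): 7z - 2 = 7(z - 3) + (7*3 - 2) = 7(z - 3) + 19
Step 2: Divide by (z - 3)^5: f(z) = 19(z - 3)^(-5) + 7(z - 3)^(-4)
Step 3: This finite sum is the Laurent series of f about z = 3.
Step 4: Coefficient of (z - 3)^(-5) = 7*3 - 2 = 19

19


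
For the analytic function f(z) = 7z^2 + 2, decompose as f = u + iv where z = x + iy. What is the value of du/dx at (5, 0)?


Step 1: f(z) = 7(x+iy)^2 + 2
Step 2: u = 7(x^2 - y^2) + 2
Step 3: u_x = 14x + 0
Step 4: At (5, 0): u_x = 70 + 0 = 70

70


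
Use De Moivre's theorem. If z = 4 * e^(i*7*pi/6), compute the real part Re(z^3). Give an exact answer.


Step 1: By De Moivre's theorem, z^3 = 4^3 * e^(i*3*7*pi/6) = 64 * (cos(7*pi/2) + i*sin(7*pi/2))
Step 2: |z|^3 = 4^3 = 64
Step 3: Reduce the angle mod 2*pi: 7*pi/2 - 2*pi = 3*pi/2
Step 4: cos(3*pi/2) = 0
Step 5: Re(z^3) = 64 * 0 = 0

0


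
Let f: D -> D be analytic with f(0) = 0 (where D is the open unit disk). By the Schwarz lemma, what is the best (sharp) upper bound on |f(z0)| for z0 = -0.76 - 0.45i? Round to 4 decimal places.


Step 1: Schwarz lemma: if f: D -> D is analytic with f(0) = 0, then |f(z)| <= |z| for all z in D, and this is sharp (f(z) = z).
Step 2: |z0|^2 = (-0.76)^2 + (-0.45)^2 = 0.7801
Step 3: |z0| = sqrt(0.7801) = 0.883233
Step 4: Best bound = |z0| = 0.8832

0.8832


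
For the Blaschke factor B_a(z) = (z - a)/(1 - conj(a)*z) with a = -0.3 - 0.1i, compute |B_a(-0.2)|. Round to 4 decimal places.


Step 1: Numerator z0 - a = -0.2 - (-0.3 - 0.1i) = 0.1 + 0.1i
Step 2: Denominator 1 - conj(a)*z0 = 1 - (-0.3 + 0.1i)*(-0.2) = 0.94 + 0.02i
Step 3: |z0 - a|^2 = 0.1^2 + 0.1^2 = 0.02; |1 - conj(a)*z0|^2 = 0.94^2 + 0.02^2 = 0.884
Step 4: |B_a(-0.2)| = sqrt(0.02 / 0.884) = sqrt(0.022624)
Step 5: = 0.1504

0.1504


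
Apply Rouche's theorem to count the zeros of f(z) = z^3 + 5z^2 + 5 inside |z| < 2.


Step 1: On |z| = 2 the three terms have sizes |z^3| = 2^3 = 8, |5z^2| = 5*2^2 = 20, |5| = 5
Step 2: The dominant term is g(z) = 5z^2; let h(z) = z^3 + 5 so f = g + h
Step 3: On |z| = 2: |g| = 20 and |h| <= 8 + 5 = 13
Step 4: Since 20 > 13, |h| < |g| on |z| = 2, so by Rouche f has the same number of zeros as g inside |z| < 2
Step 5: g(z) = 5z^2 has 2 zeros (at the origin, multiplicity 2) inside |z| < 2. Answer = 2

2


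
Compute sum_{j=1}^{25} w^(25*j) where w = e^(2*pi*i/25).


Step 1: The sum sum_{j=1}^{n} w^(k*j) equals n if n | k, else 0.
Step 2: Here n = 25, k = 25
Step 3: Does n divide k? 25 | 25 -> True
Step 4: Sum = 25

25


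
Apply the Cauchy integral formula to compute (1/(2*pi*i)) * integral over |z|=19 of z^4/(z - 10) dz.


Step 1: f(z) = z^4, a = 10 is inside |z| = 19
Step 2: By Cauchy integral formula: (1/(2pi*i)) * integral = f(a)
Step 3: f(10) = 10^4 = 10000

10000


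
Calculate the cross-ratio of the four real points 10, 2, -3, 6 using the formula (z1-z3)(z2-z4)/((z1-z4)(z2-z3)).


Step 1: (z1-z3)(z2-z4) = 13 * (-4) = -52
Step 2: (z1-z4)(z2-z3) = 4 * 5 = 20
Step 3: Cross-ratio = -52/20 = -13/5

-13/5


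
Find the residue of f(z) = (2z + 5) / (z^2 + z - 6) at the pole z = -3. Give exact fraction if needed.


Step 1: Q(z) = z^2 + z - 6 = (z + 3)(z - 2)
Step 2: Q'(z) = 2z + 1
Step 3: Q'(-3) = -5, P(-3) = -1
Step 4: Res = P(-3)/Q'(-3) = -1/(-5) = 1/5

1/5


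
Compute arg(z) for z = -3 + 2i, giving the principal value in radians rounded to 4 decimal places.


Step 1: z = -3 + 2i
Step 2: arg(z) = atan2(2, -3)
Step 3: arg(z) = 2.5536

2.5536


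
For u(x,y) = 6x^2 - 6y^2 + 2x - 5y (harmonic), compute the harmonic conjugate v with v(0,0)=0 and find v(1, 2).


Step 1: v_x = -u_y = 12y + 5
Step 2: v_y = u_x = 12x + 2
Step 3: v = 12xy + 5x + 2y + C
Step 4: v(0,0) = 0 => C = 0
Step 5: v(1, 2) = 33

33


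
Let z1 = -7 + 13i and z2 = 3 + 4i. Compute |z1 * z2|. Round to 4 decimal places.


Step 1: |z1| = sqrt((-7)^2 + 13^2) = sqrt(218)
Step 2: |z2| = sqrt(3^2 + 4^2) = sqrt(25)
Step 3: |z1*z2| = |z1|*|z2| = sqrt(218) * sqrt(25) = sqrt(218 * 25) = sqrt(5450)
Step 4: = 73.8241

73.8241


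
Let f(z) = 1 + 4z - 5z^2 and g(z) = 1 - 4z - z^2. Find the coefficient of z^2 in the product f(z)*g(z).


Step 1: z^2 term in f*g comes from: (1)*(-z^2) + (4z)*(-4z) + (-5z^2)*(1)
Step 2: = -1 - 16 - 5
Step 3: = -22

-22


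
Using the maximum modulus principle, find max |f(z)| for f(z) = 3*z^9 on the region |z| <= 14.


Step 1: On |z| = 14, |f(z)| = 3 * |z|^9 = 3 * 14^9
Step 2: By maximum modulus principle, maximum is on boundary.
Step 3: Maximum = 3 * 20661046784 = 61983140352

61983140352


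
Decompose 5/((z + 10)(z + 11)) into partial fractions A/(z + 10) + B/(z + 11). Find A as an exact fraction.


Step 1: Multiply both sides by (z + 10) and set z = -10
Step 2: A = 5 / (-10 + 11)
Step 3: A = 5 / 1
Step 4: A = 5

5


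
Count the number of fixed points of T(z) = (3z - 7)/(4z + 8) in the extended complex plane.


Step 1: Fixed points satisfy T(z) = z
Step 2: 4z^2 + 5z + 7 = 0
Step 3: Discriminant = 5^2 - 4*4*7 = -87
Step 4: Number of fixed points = 2

2


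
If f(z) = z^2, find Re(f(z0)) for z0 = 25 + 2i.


Step 1: z0 = 25 + 2i
Step 2: z0^2 = 25^2 - 2^2 + 100i
Step 3: real part = 625 - 4 = 621

621


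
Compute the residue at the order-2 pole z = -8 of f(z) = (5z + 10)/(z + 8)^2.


Step 1: Pole of order 2 at z = -8
Step 2: Res = lim d/dz [(z + 8)^2 * f(z)] as z -> -8
Step 3: (z + 8)^2 * f(z) = 5z + 10
Step 4: d/dz[5z + 10] = 5

5


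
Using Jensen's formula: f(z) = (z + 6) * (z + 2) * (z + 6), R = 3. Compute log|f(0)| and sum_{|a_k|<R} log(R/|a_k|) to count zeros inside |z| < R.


Jensen's formula: (1/2pi)*integral log|f(Re^it)|dt = log|f(0)| + sum_{|a_k|<R} log(R/|a_k|)
Step 1: f(0) = 6 * 2 * 6 = 72
Step 2: log|f(0)| = log|-6| + log|-2| + log|-6| = 4.2767
Step 3: Zeros inside |z| < 3: -2
Step 4: Jensen sum = log(3/2) = 0.4055
Step 5: n(R) = number of terms in the Jensen sum = count of zeros inside |z| < 3 = 1

1


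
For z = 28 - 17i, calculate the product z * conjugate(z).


Step 1: conj(z) = 28 + 17i
Step 2: z * conj(z) = 28^2 + (-17)^2
Step 3: = 784 + 289 = 1073

1073


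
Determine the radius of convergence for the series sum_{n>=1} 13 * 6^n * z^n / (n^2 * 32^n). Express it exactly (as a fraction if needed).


Step 1: General term a_n = 13 * 6^n / (n^2 * 32^n)
Step 2: By the root test, |a_n|^(1/n) = 13^(1/n) * 6 / (n^(2/n) * 32) -> 6/32 as n -> infinity (since 13^(1/n) -> 1 and n^(2/n) -> 1)
Step 3: R = 1/lim|a_n|^(1/n) = 32/6 = 16/3

16/3


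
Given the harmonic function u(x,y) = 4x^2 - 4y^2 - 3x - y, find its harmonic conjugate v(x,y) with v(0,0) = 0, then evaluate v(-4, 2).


Step 1: v_x = -u_y = 8y + 1
Step 2: v_y = u_x = 8x - 3
Step 3: v = 8xy + x - 3y + C
Step 4: v(0,0) = 0 => C = 0
Step 5: v(-4, 2) = -74

-74


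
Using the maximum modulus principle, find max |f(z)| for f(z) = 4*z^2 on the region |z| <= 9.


Step 1: On |z| = 9, |f(z)| = 4 * |z|^2 = 4 * 9^2
Step 2: By maximum modulus principle, maximum is on boundary.
Step 3: Maximum = 4 * 81 = 324

324


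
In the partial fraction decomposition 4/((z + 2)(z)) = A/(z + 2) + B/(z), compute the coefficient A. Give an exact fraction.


Step 1: Multiply both sides by (z + 2) and set z = -2
Step 2: A = 4 / (-2 - 0)
Step 3: A = 4 / (-2)
Step 4: A = -2

-2


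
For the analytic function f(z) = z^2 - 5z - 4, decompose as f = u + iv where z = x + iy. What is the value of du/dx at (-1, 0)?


Step 1: f(z) = (x+iy)^2 - 5(x+iy) - 4
Step 2: u = (x^2 - y^2) - 5x - 4
Step 3: u_x = 2x - 5
Step 4: At (-1, 0): u_x = -2 - 5 = -7

-7


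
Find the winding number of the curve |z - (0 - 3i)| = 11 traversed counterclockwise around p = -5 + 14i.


Step 1: Center c = (0, -3), radius = 11
Step 2: |p - c|^2 = (-5)^2 + 17^2 = 314
Step 3: r^2 = 121
Step 4: |p-c| > r so winding number = 0

0


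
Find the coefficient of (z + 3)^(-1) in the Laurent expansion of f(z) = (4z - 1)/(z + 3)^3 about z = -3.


Step 1: Write the numerator in powers of (z + 3): 4z - 1 = 4(z + 3) + (4*(-3) - 1) = 4(z + 3) - 13
Step 2: Divide by (z + 3)^3: f(z) = -13(z + 3)^(-3) + 4(z + 3)^(-2)
Step 3: This finite sum is the Laurent series of f about z = -3.
Step 4: Only the powers -3 and -2 appear, so the coefficient of (z + 3)^(-1) = 0

0


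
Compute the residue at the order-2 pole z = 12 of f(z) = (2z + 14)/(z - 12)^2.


Step 1: Pole of order 2 at z = 12
Step 2: Res = lim d/dz [(z - 12)^2 * f(z)] as z -> 12
Step 3: (z - 12)^2 * f(z) = 2z + 14
Step 4: d/dz[2z + 14] = 2

2


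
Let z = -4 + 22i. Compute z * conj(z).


Step 1: conj(z) = -4 - 22i
Step 2: z * conj(z) = (-4)^2 + 22^2
Step 3: = 16 + 484 = 500

500


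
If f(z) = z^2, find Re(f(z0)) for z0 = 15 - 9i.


Step 1: z0 = 15 - 9i
Step 2: z0^2 = 15^2 - (-9)^2 - 270i
Step 3: real part = 225 - 81 = 144

144


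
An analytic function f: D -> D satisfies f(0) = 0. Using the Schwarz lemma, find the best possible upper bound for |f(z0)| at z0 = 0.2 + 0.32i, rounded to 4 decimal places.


Step 1: Schwarz lemma: if f: D -> D is analytic with f(0) = 0, then |f(z)| <= |z| for all z in D, and this is sharp (f(z) = z).
Step 2: |z0|^2 = 0.2^2 + 0.32^2 = 0.1424
Step 3: |z0| = sqrt(0.1424) = 0.377359
Step 4: Best bound = |z0| = 0.3774

0.3774


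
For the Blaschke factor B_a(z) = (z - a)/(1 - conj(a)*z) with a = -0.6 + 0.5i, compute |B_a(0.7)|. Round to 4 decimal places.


Step 1: Numerator z0 - a = 0.7 - (-0.6 + 0.5i) = 1.3 - 0.5i
Step 2: Denominator 1 - conj(a)*z0 = 1 - (-0.6 - 0.5i)*0.7 = 1.42 + 0.35i
Step 3: |z0 - a|^2 = 1.3^2 + (-0.5)^2 = 1.94; |1 - conj(a)*z0|^2 = 1.42^2 + 0.35^2 = 2.1389
Step 4: |B_a(0.7)| = sqrt(1.94 / 2.1389) = sqrt(0.907008)
Step 5: = 0.9524

0.9524


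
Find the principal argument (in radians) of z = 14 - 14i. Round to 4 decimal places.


Step 1: z = 14 - 14i
Step 2: arg(z) = atan2(-14, 14)
Step 3: arg(z) = -0.7854

-0.7854


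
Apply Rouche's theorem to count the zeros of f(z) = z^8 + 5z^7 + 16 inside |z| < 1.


Step 1: On |z| = 1 the three terms have sizes |z^8| = 1^8 = 1, |5z^7| = 5*1^7 = 5, |16| = 16
Step 2: The dominant term is g(z) = 16; let h(z) = z^8 + 5z^7 so f = g + h
Step 3: On |z| = 1: |g| = 16 and |h| <= 1 + 5 = 6
Step 4: Since 16 > 6, |h| < |g| on |z| = 1, so by Rouche f has the same number of zeros as g inside |z| < 1
Step 5: g(z) = 16 is a nonzero constant with no zeros inside |z| < 1. Answer = 0

0


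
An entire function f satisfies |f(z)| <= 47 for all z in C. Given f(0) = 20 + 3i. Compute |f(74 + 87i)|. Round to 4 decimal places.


Step 1: By Liouville's theorem, a bounded entire function is constant.
Step 2: f(z) = f(0) = 20 + 3i for all z.
Step 3: |f(w)| = |20 + 3i| = sqrt(400 + 9)
Step 4: = 20.2237

20.2237


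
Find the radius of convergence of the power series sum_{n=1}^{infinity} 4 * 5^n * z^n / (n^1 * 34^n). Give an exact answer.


Step 1: General term a_n = 4 * 5^n / (n^1 * 34^n)
Step 2: By the root test, |a_n|^(1/n) = 4^(1/n) * 5 / (n^(1/n) * 34) -> 5/34 as n -> infinity (since 4^(1/n) -> 1 and n^(1/n) -> 1)
Step 3: R = 1/lim|a_n|^(1/n) = 34/5

34/5


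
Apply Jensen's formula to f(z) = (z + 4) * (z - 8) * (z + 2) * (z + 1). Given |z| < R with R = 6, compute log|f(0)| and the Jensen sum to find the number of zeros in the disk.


Jensen's formula: (1/2pi)*integral log|f(Re^it)|dt = log|f(0)| + sum_{|a_k|<R} log(R/|a_k|)
Step 1: f(0) = 4 * (-8) * 2 * 1 = -64
Step 2: log|f(0)| = log|-4| + log|8| + log|-2| + log|-1| = 4.1589
Step 3: Zeros inside |z| < 6: -4, -2, -1
Step 4: Jensen sum = log(6/4) + log(6/2) + log(6/1) = 3.2958
Step 5: n(R) = number of terms in the Jensen sum = count of zeros inside |z| < 6 = 3

3


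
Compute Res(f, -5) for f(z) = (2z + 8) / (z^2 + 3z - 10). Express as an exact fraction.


Step 1: Q(z) = z^2 + 3z - 10 = (z + 5)(z - 2)
Step 2: Q'(z) = 2z + 3
Step 3: Q'(-5) = -7, P(-5) = -2
Step 4: Res = P(-5)/Q'(-5) = -2/(-7) = 2/7

2/7


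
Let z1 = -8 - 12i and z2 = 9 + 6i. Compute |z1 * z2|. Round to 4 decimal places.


Step 1: |z1| = sqrt((-8)^2 + (-12)^2) = sqrt(208)
Step 2: |z2| = sqrt(9^2 + 6^2) = sqrt(117)
Step 3: |z1*z2| = |z1|*|z2| = sqrt(208) * sqrt(117) = sqrt(208 * 117) = sqrt(24336)
Step 4: = 156.0

156.0


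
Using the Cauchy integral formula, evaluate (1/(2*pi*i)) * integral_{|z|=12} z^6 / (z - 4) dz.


Step 1: f(z) = z^6, a = 4 is inside |z| = 12
Step 2: By Cauchy integral formula: (1/(2pi*i)) * integral = f(a)
Step 3: f(4) = 4^6 = 4096

4096


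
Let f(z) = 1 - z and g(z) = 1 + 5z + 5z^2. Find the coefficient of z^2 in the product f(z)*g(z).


Step 1: z^2 term in f*g comes from: (1)*(5z^2) + (-z)*(5z) + (0)*(1)
Step 2: = 5 - 5 + 0
Step 3: = 0

0


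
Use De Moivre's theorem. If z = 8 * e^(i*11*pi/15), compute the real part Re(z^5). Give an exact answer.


Step 1: By De Moivre's theorem, z^5 = 8^5 * e^(i*5*11*pi/15) = 32768 * (cos(11*pi/3) + i*sin(11*pi/3))
Step 2: |z|^5 = 8^5 = 32768
Step 3: Reduce the angle mod 2*pi: 11*pi/3 - 2*pi = 5*pi/3
Step 4: cos(5*pi/3) = 1/2
Step 5: Re(z^5) = 32768 * 1/2 = 16384

16384


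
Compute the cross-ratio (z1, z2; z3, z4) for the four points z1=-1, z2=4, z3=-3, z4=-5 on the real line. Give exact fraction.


Step 1: (z1-z3)(z2-z4) = 2 * 9 = 18
Step 2: (z1-z4)(z2-z3) = 4 * 7 = 28
Step 3: Cross-ratio = 18/28 = 9/14

9/14


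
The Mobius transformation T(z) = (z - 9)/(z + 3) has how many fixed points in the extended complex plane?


Step 1: Fixed points satisfy T(z) = z
Step 2: z^2 + 2z + 9 = 0
Step 3: Discriminant = 2^2 - 4*1*9 = -32
Step 4: Number of fixed points = 2

2


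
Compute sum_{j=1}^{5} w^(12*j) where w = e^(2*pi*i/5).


Step 1: The sum sum_{j=1}^{n} w^(k*j) equals n if n | k, else 0.
Step 2: Here n = 5, k = 12
Step 3: Does n divide k? 5 | 12 -> False
Step 4: Sum = 0

0


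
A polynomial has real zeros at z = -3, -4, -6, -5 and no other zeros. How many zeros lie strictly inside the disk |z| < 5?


Step 1: Check each root:
  z = -3: |-3| = 3 < 5
  z = -4: |-4| = 4 < 5
  z = -6: |-6| = 6 >= 5
  z = -5: |-5| = 5 >= 5
Step 2: Count = 2

2


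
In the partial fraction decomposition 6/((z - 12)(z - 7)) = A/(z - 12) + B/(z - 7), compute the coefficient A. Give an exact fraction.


Step 1: Multiply both sides by (z - 12) and set z = 12
Step 2: A = 6 / (12 - 7)
Step 3: A = 6 / 5
Step 4: A = 6/5

6/5


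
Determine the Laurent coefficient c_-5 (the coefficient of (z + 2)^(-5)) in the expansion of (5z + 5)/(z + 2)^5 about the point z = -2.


Step 1: Write the numerator in powers of (z + 2): 5z + 5 = 5(z + 2) + (5*(-2) + 5) = 5(z + 2) - 5
Step 2: Divide by (z + 2)^5: f(z) = -5(z + 2)^(-5) + 5(z + 2)^(-4)
Step 3: This finite sum is the Laurent series of f about z = -2.
Step 4: Coefficient of (z + 2)^(-5) = 5*(-2) + 5 = -5

-5


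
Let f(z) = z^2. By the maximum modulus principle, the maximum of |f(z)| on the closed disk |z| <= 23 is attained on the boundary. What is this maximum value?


Step 1: On |z| = 23, |f(z)| = |z|^2 = 23^2
Step 2: By maximum modulus principle, maximum is on boundary.
Step 3: Maximum = 529 = 529

529


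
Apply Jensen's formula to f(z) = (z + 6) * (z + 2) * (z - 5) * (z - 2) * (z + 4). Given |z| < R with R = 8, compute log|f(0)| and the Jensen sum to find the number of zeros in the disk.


Jensen's formula: (1/2pi)*integral log|f(Re^it)|dt = log|f(0)| + sum_{|a_k|<R} log(R/|a_k|)
Step 1: f(0) = 6 * 2 * (-5) * (-2) * 4 = 480
Step 2: log|f(0)| = log|-6| + log|-2| + log|5| + log|2| + log|-4| = 6.1738
Step 3: Zeros inside |z| < 8: -6, -2, 5, 2, -4
Step 4: Jensen sum = log(8/6) + log(8/2) + log(8/5) + log(8/2) + log(8/4) = 4.2234
Step 5: n(R) = number of terms in the Jensen sum = count of zeros inside |z| < 8 = 5

5


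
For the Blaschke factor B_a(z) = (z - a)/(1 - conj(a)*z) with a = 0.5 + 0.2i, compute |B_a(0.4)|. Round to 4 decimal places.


Step 1: Numerator z0 - a = 0.4 - (0.5 + 0.2i) = -0.1 - 0.2i
Step 2: Denominator 1 - conj(a)*z0 = 1 - (0.5 - 0.2i)*0.4 = 0.8 + 0.08i
Step 3: |z0 - a|^2 = (-0.1)^2 + (-0.2)^2 = 0.05; |1 - conj(a)*z0|^2 = 0.8^2 + 0.08^2 = 0.6464
Step 4: |B_a(0.4)| = sqrt(0.05 / 0.6464) = sqrt(0.077351)
Step 5: = 0.2781

0.2781


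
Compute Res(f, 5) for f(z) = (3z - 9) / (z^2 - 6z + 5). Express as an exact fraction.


Step 1: Q(z) = z^2 - 6z + 5 = (z - 5)(z - 1)
Step 2: Q'(z) = 2z - 6
Step 3: Q'(5) = 4, P(5) = 6
Step 4: Res = P(5)/Q'(5) = 6/4 = 3/2

3/2


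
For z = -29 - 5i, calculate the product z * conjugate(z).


Step 1: conj(z) = -29 + 5i
Step 2: z * conj(z) = (-29)^2 + (-5)^2
Step 3: = 841 + 25 = 866

866


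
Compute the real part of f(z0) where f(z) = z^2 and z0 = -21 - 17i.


Step 1: z0 = -21 - 17i
Step 2: z0^2 = (-21)^2 - (-17)^2 + 714i
Step 3: real part = 441 - 289 = 152

152


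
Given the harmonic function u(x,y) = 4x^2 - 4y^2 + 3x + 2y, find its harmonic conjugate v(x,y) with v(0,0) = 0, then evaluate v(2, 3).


Step 1: v_x = -u_y = 8y - 2
Step 2: v_y = u_x = 8x + 3
Step 3: v = 8xy - 2x + 3y + C
Step 4: v(0,0) = 0 => C = 0
Step 5: v(2, 3) = 53

53


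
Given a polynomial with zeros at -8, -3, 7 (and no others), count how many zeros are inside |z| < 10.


Step 1: Check each root:
  z = -8: |-8| = 8 < 10
  z = -3: |-3| = 3 < 10
  z = 7: |7| = 7 < 10
Step 2: Count = 3

3


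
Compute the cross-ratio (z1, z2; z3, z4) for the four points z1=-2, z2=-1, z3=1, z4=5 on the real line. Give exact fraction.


Step 1: (z1-z3)(z2-z4) = (-3) * (-6) = 18
Step 2: (z1-z4)(z2-z3) = (-7) * (-2) = 14
Step 3: Cross-ratio = 18/14 = 9/7

9/7


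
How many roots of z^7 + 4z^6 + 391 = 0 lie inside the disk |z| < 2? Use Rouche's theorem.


Step 1: On |z| = 2 the three terms have sizes |z^7| = 2^7 = 128, |4z^6| = 4*2^6 = 256, |391| = 391
Step 2: The dominant term is g(z) = 391; let h(z) = z^7 + 4z^6 so f = g + h
Step 3: On |z| = 2: |g| = 391 and |h| <= 128 + 256 = 384
Step 4: Since 391 > 384, |h| < |g| on |z| = 2, so by Rouche f has the same number of zeros as g inside |z| < 2
Step 5: g(z) = 391 is a nonzero constant with no zeros inside |z| < 2. Answer = 0

0


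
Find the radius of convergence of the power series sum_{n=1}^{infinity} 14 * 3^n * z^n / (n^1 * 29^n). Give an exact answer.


Step 1: General term a_n = 14 * 3^n / (n^1 * 29^n)
Step 2: By the root test, |a_n|^(1/n) = 14^(1/n) * 3 / (n^(1/n) * 29) -> 3/29 as n -> infinity (since 14^(1/n) -> 1 and n^(1/n) -> 1)
Step 3: R = 1/lim|a_n|^(1/n) = 29/3

29/3


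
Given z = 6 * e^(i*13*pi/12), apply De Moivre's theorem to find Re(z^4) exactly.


Step 1: By De Moivre's theorem, z^4 = 6^4 * e^(i*4*13*pi/12) = 1296 * (cos(13*pi/3) + i*sin(13*pi/3))
Step 2: |z|^4 = 6^4 = 1296
Step 3: Reduce the angle mod 2*pi: 13*pi/3 - 4*pi = pi/3
Step 4: cos(pi/3) = 1/2
Step 5: Re(z^4) = 1296 * 1/2 = 648

648


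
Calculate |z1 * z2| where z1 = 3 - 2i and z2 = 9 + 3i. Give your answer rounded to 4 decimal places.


Step 1: |z1| = sqrt(3^2 + (-2)^2) = sqrt(13)
Step 2: |z2| = sqrt(9^2 + 3^2) = sqrt(90)
Step 3: |z1*z2| = |z1|*|z2| = sqrt(13) * sqrt(90) = sqrt(13 * 90) = sqrt(1170)
Step 4: = 34.2053

34.2053


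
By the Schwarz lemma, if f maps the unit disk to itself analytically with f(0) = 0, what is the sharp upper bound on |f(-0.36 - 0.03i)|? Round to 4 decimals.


Step 1: Schwarz lemma: if f: D -> D is analytic with f(0) = 0, then |f(z)| <= |z| for all z in D, and this is sharp (f(z) = z).
Step 2: |z0|^2 = (-0.36)^2 + (-0.03)^2 = 0.1305
Step 3: |z0| = sqrt(0.1305) = 0.361248
Step 4: Best bound = |z0| = 0.3612

0.3612


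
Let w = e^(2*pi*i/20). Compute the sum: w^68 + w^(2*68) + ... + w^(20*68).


Step 1: The sum sum_{j=1}^{n} w^(k*j) equals n if n | k, else 0.
Step 2: Here n = 20, k = 68
Step 3: Does n divide k? 20 | 68 -> False
Step 4: Sum = 0

0


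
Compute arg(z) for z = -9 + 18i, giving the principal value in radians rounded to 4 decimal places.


Step 1: z = -9 + 18i
Step 2: arg(z) = atan2(18, -9)
Step 3: arg(z) = 2.0344

2.0344


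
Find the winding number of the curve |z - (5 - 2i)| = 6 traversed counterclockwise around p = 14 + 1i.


Step 1: Center c = (5, -2), radius = 6
Step 2: |p - c|^2 = 9^2 + 3^2 = 90
Step 3: r^2 = 36
Step 4: |p-c| > r so winding number = 0

0


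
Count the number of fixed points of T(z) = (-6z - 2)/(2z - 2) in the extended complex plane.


Step 1: Fixed points satisfy T(z) = z
Step 2: 2z^2 + 4z + 2 = 0
Step 3: Discriminant = 4^2 - 4*2*2 = 0
Step 4: Number of fixed points = 1

1


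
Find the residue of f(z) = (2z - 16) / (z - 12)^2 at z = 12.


Step 1: Pole of order 2 at z = 12
Step 2: Res = lim d/dz [(z - 12)^2 * f(z)] as z -> 12
Step 3: (z - 12)^2 * f(z) = 2z - 16
Step 4: d/dz[2z - 16] = 2

2


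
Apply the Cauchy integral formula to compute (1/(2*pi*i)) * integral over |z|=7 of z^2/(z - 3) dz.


Step 1: f(z) = z^2, a = 3 is inside |z| = 7
Step 2: By Cauchy integral formula: (1/(2pi*i)) * integral = f(a)
Step 3: f(3) = 3^2 = 9

9


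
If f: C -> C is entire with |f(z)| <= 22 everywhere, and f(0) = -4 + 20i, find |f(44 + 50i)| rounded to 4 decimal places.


Step 1: By Liouville's theorem, a bounded entire function is constant.
Step 2: f(z) = f(0) = -4 + 20i for all z.
Step 3: |f(w)| = |-4 + 20i| = sqrt(16 + 400)
Step 4: = 20.3961

20.3961


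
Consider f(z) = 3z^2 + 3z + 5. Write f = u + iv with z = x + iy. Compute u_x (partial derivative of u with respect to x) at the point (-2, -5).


Step 1: f(z) = 3(x+iy)^2 + 3(x+iy) + 5
Step 2: u = 3(x^2 - y^2) + 3x + 5
Step 3: u_x = 6x + 3
Step 4: At (-2, -5): u_x = -12 + 3 = -9

-9


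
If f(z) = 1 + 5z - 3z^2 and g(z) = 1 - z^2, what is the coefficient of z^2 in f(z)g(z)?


Step 1: z^2 term in f*g comes from: (1)*(-z^2) + (5z)*(0) + (-3z^2)*(1)
Step 2: = -1 + 0 - 3
Step 3: = -4

-4


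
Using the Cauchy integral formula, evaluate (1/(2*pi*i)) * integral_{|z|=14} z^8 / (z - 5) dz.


Step 1: f(z) = z^8, a = 5 is inside |z| = 14
Step 2: By Cauchy integral formula: (1/(2pi*i)) * integral = f(a)
Step 3: f(5) = 5^8 = 390625

390625


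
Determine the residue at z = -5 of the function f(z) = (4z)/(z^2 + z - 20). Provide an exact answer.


Step 1: Q(z) = z^2 + z - 20 = (z + 5)(z - 4)
Step 2: Q'(z) = 2z + 1
Step 3: Q'(-5) = -9, P(-5) = -20
Step 4: Res = P(-5)/Q'(-5) = -20/(-9) = 20/9

20/9


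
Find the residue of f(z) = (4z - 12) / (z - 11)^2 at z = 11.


Step 1: Pole of order 2 at z = 11
Step 2: Res = lim d/dz [(z - 11)^2 * f(z)] as z -> 11
Step 3: (z - 11)^2 * f(z) = 4z - 12
Step 4: d/dz[4z - 12] = 4

4


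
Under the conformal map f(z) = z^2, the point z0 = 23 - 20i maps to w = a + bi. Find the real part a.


Step 1: z0 = 23 - 20i
Step 2: z0^2 = 23^2 - (-20)^2 - 920i
Step 3: real part = 529 - 400 = 129

129


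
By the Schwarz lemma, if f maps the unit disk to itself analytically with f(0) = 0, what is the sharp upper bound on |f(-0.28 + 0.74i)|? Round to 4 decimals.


Step 1: Schwarz lemma: if f: D -> D is analytic with f(0) = 0, then |f(z)| <= |z| for all z in D, and this is sharp (f(z) = z).
Step 2: |z0|^2 = (-0.28)^2 + 0.74^2 = 0.626
Step 3: |z0| = sqrt(0.626) = 0.791202
Step 4: Best bound = |z0| = 0.7912

0.7912


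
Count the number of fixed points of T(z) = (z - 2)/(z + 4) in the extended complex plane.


Step 1: Fixed points satisfy T(z) = z
Step 2: z^2 + 3z + 2 = 0
Step 3: Discriminant = 3^2 - 4*1*2 = 1
Step 4: Number of fixed points = 2

2


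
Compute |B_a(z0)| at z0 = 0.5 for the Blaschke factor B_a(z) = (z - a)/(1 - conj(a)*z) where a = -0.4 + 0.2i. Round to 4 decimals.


Step 1: Numerator z0 - a = 0.5 - (-0.4 + 0.2i) = 0.9 - 0.2i
Step 2: Denominator 1 - conj(a)*z0 = 1 - (-0.4 - 0.2i)*0.5 = 1.2 + 0.1i
Step 3: |z0 - a|^2 = 0.9^2 + (-0.2)^2 = 0.85; |1 - conj(a)*z0|^2 = 1.2^2 + 0.1^2 = 1.45
Step 4: |B_a(0.5)| = sqrt(0.85 / 1.45) = sqrt(0.586207)
Step 5: = 0.7656

0.7656


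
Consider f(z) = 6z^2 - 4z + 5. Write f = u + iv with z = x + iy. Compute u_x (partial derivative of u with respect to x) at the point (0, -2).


Step 1: f(z) = 6(x+iy)^2 - 4(x+iy) + 5
Step 2: u = 6(x^2 - y^2) - 4x + 5
Step 3: u_x = 12x - 4
Step 4: At (0, -2): u_x = 0 - 4 = -4

-4


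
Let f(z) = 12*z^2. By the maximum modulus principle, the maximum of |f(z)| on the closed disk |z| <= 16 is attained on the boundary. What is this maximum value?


Step 1: On |z| = 16, |f(z)| = 12 * |z|^2 = 12 * 16^2
Step 2: By maximum modulus principle, maximum is on boundary.
Step 3: Maximum = 12 * 256 = 3072

3072


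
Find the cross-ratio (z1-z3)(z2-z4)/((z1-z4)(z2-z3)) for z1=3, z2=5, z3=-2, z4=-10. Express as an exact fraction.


Step 1: (z1-z3)(z2-z4) = 5 * 15 = 75
Step 2: (z1-z4)(z2-z3) = 13 * 7 = 91
Step 3: Cross-ratio = 75/91 = 75/91

75/91


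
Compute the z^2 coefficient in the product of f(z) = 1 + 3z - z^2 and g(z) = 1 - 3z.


Step 1: z^2 term in f*g comes from: (1)*(0) + (3z)*(-3z) + (-z^2)*(1)
Step 2: = 0 - 9 - 1
Step 3: = -10

-10


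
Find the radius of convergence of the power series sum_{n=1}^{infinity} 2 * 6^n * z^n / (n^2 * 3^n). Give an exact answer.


Step 1: General term a_n = 2 * 6^n / (n^2 * 3^n)
Step 2: By the root test, |a_n|^(1/n) = 2^(1/n) * 6 / (n^(2/n) * 3) -> 6/3 as n -> infinity (since 2^(1/n) -> 1 and n^(2/n) -> 1)
Step 3: R = 1/lim|a_n|^(1/n) = 3/6 = 1/2

1/2
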